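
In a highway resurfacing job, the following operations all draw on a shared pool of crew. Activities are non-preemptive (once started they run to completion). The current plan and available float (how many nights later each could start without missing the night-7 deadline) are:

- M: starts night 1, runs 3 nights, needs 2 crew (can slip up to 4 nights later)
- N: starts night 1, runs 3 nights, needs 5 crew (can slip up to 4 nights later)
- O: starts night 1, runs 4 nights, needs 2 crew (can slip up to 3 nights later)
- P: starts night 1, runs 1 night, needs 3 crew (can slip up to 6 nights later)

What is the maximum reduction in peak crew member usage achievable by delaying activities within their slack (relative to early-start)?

7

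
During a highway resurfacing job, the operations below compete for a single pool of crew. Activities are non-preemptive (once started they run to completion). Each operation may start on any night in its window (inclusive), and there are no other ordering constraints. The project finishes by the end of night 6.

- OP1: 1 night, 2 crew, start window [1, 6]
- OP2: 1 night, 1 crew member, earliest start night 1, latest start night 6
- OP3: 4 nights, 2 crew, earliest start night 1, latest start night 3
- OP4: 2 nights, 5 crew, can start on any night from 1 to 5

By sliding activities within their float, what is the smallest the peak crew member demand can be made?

Early-start (OP1@1, OP2@1, OP3@1, OP4@1) gives peak 10: n1:10  n2:7  n3:2  n4:2  n5:0  n6:0.
Shift OP4→5.
Schedule OP1@1, OP2@1, OP3@1, OP4@5: n1:5  n2:2  n3:2  n4:2  n5:5  n6:5 — peak 5.

5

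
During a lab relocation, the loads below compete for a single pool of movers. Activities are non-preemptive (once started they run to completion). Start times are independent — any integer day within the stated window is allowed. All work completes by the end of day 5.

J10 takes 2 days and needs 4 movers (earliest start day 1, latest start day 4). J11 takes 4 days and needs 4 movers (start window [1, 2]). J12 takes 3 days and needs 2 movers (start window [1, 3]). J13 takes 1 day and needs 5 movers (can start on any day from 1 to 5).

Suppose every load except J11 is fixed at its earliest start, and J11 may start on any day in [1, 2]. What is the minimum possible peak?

11

J11@1: d1:15  d2:10  d3:6  d4:4  d5:0 → peak 15
J11@2: d1:11  d2:10  d3:6  d4:4  d5:4 → peak 11
Best is J11@2, peak 11.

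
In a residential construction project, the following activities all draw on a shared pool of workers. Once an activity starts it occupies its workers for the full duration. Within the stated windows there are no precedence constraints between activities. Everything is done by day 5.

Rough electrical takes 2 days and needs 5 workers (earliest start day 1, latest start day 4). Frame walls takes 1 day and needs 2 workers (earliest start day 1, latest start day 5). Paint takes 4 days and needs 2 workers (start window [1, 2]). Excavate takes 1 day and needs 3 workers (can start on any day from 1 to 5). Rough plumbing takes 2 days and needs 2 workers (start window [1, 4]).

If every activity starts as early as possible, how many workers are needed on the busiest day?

14

Early-start schedule: Rough electrical@1, Frame walls@1, Paint@1, Excavate@1, Rough plumbing@1.
Load per day: day 1: 14, day 2: 9, day 3: 2, day 4: 2, day 5: 0.
Peak is 14.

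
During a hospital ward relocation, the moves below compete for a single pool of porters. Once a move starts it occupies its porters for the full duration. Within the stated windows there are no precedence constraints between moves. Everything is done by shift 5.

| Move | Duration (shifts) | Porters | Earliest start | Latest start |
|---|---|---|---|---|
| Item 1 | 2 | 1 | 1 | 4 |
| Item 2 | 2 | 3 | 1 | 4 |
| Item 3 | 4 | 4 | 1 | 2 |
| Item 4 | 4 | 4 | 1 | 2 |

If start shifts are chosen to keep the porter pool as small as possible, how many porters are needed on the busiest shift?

11

Early-start (Item 1@1, Item 2@1, Item 3@1, Item 4@1) gives peak 12: s1:12  s2:12  s3:8  s4:8  s5:0.
Shift Item 2→3.
Schedule Item 1@1, Item 2@3, Item 3@1, Item 4@1: s1:9  s2:9  s3:11  s4:11  s5:0 — peak 11.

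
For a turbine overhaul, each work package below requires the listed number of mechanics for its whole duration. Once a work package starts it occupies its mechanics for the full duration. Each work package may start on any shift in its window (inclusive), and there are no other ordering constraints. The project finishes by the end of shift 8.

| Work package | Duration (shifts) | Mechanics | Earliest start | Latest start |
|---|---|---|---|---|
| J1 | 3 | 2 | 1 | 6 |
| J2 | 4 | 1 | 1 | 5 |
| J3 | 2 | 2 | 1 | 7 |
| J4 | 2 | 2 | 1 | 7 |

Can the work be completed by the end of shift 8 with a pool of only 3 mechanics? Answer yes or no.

yes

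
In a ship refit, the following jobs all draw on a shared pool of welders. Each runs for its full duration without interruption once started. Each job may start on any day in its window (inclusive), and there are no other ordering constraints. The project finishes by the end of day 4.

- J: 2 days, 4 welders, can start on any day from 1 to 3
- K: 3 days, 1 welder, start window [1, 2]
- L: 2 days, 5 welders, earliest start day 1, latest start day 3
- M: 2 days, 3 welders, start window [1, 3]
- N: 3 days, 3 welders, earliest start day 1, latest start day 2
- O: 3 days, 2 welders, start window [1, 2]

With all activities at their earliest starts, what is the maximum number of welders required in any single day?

18

Early-start schedule: J@1, K@1, L@1, M@1, N@1, O@1.
Load per day: day 1: 18, day 2: 18, day 3: 6, day 4: 0.
Peak is 18.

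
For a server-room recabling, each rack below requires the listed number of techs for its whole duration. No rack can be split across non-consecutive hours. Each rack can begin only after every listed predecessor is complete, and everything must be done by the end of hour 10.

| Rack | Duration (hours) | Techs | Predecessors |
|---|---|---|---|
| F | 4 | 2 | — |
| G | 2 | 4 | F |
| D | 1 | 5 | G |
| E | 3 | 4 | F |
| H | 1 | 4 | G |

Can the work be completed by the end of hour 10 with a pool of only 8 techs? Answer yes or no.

yes

Schedule F@1, G@5, D@7, E@8, H@8: h1:2  h2:2  h3:2  h4:2  h5:4  h6:4  h7:5  h8:8  h9:4  h10:4 — peak 8 ≤ 8.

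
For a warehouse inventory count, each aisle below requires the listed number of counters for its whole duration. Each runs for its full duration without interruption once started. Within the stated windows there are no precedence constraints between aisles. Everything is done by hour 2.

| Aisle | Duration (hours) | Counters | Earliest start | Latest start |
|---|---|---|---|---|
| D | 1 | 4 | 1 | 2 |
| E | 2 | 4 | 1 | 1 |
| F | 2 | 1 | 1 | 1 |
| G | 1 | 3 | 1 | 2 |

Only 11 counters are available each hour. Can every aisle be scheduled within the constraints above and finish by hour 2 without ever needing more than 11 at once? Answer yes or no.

Schedule D@1, E@1, F@1, G@2: h1:9  h2:8 — peak 9 ≤ 11.

yes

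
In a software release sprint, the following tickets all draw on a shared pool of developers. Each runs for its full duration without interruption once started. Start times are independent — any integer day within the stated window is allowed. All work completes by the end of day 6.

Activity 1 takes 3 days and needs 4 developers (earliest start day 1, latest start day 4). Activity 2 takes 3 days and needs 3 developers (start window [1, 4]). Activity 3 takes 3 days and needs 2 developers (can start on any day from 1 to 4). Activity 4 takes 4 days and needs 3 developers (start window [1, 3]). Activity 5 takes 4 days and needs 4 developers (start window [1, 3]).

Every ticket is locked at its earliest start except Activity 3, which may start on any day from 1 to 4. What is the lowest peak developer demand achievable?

Activity 3@1: d1:16  d2:16  d3:16  d4:7  d5:0  d6:0 → peak 16
Activity 3@2: d1:14  d2:16  d3:16  d4:9  d5:0  d6:0 → peak 16
Activity 3@3: d1:14  d2:14  d3:16  d4:9  d5:2  d6:0 → peak 16
Activity 3@4: d1:14  d2:14  d3:14  d4:9  d5:2  d6:2 → peak 14
Best is Activity 3@4, peak 14.

14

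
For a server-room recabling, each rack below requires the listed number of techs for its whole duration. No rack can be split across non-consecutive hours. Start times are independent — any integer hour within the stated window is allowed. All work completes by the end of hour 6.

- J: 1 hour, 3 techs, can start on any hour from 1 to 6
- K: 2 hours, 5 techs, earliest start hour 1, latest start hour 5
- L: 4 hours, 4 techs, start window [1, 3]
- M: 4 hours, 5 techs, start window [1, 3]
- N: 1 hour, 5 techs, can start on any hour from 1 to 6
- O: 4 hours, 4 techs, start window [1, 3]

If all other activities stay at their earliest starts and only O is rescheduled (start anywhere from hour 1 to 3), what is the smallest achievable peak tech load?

O@1: h1:26  h2:18  h3:13  h4:13  h5:0  h6:0 → peak 26
O@2: h1:22  h2:18  h3:13  h4:13  h5:4  h6:0 → peak 22
O@3: h1:22  h2:14  h3:13  h4:13  h5:4  h6:4 → peak 22
Best is O@2, peak 22.

22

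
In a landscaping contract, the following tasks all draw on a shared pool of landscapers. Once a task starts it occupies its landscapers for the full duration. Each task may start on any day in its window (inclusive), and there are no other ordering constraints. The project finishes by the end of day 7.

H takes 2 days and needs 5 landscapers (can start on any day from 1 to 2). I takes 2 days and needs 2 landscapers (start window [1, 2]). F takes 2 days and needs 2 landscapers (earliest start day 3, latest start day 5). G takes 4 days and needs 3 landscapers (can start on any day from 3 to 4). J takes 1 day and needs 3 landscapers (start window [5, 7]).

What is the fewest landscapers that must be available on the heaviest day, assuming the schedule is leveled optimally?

7

Schedule H@1, I@1, F@3, G@3, J@5: d1:7  d2:7  d3:5  d4:5  d5:6  d6:3  d7:0 — peak 7.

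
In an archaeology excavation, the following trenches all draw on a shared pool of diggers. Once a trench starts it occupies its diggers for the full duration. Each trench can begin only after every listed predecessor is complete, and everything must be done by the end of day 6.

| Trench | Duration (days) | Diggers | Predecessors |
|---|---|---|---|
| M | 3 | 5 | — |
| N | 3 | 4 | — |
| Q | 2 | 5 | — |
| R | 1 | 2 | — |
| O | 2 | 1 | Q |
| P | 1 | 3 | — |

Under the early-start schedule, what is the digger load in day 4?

1

At early start, day 4 has: O.
Demand: 1 = 1.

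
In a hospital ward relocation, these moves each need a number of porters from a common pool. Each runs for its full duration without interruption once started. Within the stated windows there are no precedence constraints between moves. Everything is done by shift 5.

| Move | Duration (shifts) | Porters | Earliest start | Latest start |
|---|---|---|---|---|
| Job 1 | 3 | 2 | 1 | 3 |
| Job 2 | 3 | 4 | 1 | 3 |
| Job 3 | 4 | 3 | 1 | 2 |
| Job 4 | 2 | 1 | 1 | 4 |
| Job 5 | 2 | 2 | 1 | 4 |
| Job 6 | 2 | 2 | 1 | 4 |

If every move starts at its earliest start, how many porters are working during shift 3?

At early start, shift 3 has: Job 1, Job 2, Job 3.
Demand: 2 + 4 + 3 = 9.

9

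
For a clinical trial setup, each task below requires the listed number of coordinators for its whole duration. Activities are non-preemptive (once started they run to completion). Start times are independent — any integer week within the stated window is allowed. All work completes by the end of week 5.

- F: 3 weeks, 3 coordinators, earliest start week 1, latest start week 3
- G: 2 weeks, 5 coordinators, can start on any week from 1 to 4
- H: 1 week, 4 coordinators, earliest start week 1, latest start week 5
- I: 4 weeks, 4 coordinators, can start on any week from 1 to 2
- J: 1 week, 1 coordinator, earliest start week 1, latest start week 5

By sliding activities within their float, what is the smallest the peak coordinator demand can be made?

Early-start (F@1, G@1, H@1, I@1, J@1) gives peak 17: w1:17  w2:12  w3:7  w4:4  w5:0.
Shift G→4, I→2.
Schedule F@1, G@4, H@1, I@2, J@1: w1:8  w2:7  w3:7  w4:9  w5:9 — peak 9.

9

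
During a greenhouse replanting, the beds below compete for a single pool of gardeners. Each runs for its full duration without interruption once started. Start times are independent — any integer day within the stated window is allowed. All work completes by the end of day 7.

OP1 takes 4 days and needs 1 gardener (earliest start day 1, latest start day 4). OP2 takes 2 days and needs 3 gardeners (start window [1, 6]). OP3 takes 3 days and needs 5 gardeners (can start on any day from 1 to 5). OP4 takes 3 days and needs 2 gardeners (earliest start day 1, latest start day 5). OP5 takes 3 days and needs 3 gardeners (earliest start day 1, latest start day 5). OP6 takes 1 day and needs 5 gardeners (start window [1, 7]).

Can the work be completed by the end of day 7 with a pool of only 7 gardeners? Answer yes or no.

yes

Schedule OP1@1, OP2@1, OP3@4, OP4@5, OP5@1, OP6@7: d1:7  d2:7  d3:4  d4:6  d5:7  d6:7  d7:7 — peak 7 ≤ 7.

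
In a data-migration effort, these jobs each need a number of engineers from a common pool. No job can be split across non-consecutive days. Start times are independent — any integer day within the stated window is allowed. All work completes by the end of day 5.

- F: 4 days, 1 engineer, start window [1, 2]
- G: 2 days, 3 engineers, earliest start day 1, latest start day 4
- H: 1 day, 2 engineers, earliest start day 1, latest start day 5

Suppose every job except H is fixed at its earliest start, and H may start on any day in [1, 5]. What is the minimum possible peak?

H@1: d1:6  d2:4  d3:1  d4:1  d5:0 → peak 6
H@2: d1:4  d2:6  d3:1  d4:1  d5:0 → peak 6
H@3: d1:4  d2:4  d3:3  d4:1  d5:0 → peak 4
H@4: d1:4  d2:4  d3:1  d4:3  d5:0 → peak 4
H@5: d1:4  d2:4  d3:1  d4:1  d5:2 → peak 4
Best is H@3, peak 4.

4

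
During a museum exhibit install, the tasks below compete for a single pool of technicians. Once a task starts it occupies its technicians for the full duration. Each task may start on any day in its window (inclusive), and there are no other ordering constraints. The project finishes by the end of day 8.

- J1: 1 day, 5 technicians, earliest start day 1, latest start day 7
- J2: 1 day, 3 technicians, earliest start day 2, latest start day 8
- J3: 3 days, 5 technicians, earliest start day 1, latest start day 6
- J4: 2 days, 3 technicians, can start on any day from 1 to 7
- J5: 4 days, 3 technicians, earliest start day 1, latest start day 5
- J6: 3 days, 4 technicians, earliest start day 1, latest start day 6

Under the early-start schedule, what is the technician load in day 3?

At early start, day 3 has: J3, J5, J6.
Demand: 5 + 3 + 4 = 12.

12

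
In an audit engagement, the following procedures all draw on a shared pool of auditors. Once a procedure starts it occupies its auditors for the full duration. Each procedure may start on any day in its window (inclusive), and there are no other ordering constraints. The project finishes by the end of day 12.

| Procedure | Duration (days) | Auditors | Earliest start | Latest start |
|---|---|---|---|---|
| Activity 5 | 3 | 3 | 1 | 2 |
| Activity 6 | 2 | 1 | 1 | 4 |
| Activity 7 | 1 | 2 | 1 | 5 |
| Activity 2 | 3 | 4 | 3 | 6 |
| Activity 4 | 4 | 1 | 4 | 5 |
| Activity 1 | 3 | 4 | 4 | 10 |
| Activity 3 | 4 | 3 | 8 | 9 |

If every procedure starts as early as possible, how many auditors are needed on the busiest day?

Early-start schedule: Activity 5@1, Activity 6@1, Activity 7@1, Activity 2@3, Activity 4@4, Activity 1@4, Activity 3@8.
Load per day: day 1: 6, day 2: 4, day 3: 7, day 4: 9, day 5: 9, day 6: 5, day 7: 1, day 8: 3, day 9: 3, day 10: 3, day 11: 3, day 12: 0.
Peak is 9.

9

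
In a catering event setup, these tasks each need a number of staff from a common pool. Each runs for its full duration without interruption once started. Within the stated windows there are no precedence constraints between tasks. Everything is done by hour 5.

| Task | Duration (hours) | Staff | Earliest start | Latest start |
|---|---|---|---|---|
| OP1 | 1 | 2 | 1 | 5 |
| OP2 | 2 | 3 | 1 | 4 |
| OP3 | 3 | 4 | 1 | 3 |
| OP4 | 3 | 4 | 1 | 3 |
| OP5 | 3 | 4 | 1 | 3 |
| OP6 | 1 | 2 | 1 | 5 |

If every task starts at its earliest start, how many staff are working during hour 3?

12

At early start, hour 3 has: OP3, OP4, OP5.
Demand: 4 + 4 + 4 = 12.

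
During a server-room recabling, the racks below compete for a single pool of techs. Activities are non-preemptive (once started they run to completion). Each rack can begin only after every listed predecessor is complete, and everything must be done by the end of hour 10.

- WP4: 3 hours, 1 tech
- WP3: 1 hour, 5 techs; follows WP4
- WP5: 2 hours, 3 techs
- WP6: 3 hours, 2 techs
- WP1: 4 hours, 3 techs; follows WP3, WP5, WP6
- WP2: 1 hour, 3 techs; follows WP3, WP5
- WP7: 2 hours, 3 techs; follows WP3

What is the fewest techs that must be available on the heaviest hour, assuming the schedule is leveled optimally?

6

Early-start (WP4@1, WP3@4, WP5@1, WP6@1, WP1@5, WP2@5, WP7@5) gives peak 9: h1:6  h2:6  h3:3  h4:5  h5:9  h6:6  h7:3  h8:3  h9:0  h10:0.
Shift WP7→6.
Schedule WP4@1, WP3@4, WP5@1, WP6@1, WP1@5, WP2@5, WP7@6: h1:6  h2:6  h3:3  h4:5  h5:6  h6:6  h7:6  h8:3  h9:0  h10:0 — peak 6.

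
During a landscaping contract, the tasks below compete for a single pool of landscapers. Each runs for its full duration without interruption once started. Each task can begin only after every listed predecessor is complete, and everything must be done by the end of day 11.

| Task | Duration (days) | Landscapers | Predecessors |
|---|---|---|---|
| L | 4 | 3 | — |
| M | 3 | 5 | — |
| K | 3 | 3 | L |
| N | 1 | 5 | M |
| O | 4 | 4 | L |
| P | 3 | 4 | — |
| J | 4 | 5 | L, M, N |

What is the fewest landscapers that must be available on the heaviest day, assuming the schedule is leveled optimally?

Early-start (L@1, M@1, K@5, N@4, O@5, P@1, J@5) gives peak 12: d1:12  d2:12  d3:12  d4:8  d5:12  d6:12  d7:12  d8:9  d9:0  d10:0  d11:0.
Shift P→9, J→8.
Schedule L@1, M@1, K@5, N@4, O@5, P@9, J@8: d1:8  d2:8  d3:8  d4:8  d5:7  d6:7  d7:7  d8:9  d9:9  d10:9  d11:9 — peak 9.
Total landscaper-days = 89 over 11 days ⇒ peak ≥ ⌈89/11⌉ = 9, so 9 is optimal.

9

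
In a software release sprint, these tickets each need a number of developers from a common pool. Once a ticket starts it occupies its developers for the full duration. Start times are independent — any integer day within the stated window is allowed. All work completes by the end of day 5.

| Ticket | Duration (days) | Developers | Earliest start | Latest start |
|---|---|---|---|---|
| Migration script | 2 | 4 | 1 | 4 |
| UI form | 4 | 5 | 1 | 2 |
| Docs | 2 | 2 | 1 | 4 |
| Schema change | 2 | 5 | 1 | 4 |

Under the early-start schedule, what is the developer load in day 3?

5

At early start, day 3 has: UI form.
Demand: 5 = 5.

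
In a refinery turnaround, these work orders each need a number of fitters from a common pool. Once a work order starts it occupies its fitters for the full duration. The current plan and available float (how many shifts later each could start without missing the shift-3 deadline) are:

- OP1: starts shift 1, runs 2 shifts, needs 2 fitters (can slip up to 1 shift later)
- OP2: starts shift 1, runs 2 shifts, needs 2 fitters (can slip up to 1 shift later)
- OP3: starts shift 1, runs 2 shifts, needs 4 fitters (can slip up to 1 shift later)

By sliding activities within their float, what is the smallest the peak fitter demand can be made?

Schedule OP1@1, OP2@1, OP3@1: s1:8  s2:8  s3:0 — peak 8.
No arrangement of the 8 feasible schedules does better.

8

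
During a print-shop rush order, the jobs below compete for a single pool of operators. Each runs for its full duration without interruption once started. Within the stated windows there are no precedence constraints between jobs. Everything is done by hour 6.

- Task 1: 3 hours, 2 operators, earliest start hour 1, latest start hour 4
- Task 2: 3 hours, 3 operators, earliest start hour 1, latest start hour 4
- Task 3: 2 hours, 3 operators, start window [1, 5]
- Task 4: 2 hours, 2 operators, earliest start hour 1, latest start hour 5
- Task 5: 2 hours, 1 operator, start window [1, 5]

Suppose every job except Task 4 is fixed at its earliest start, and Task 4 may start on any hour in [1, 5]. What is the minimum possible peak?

Task 4@1: h1:11  h2:11  h3:5  h4:0  h5:0  h6:0 → peak 11
Task 4@2: h1:9  h2:11  h3:7  h4:0  h5:0  h6:0 → peak 11
Task 4@3: h1:9  h2:9  h3:7  h4:2  h5:0  h6:0 → peak 9
Task 4@4: h1:9  h2:9  h3:5  h4:2  h5:2  h6:0 → peak 9
Task 4@5: h1:9  h2:9  h3:5  h4:0  h5:2  h6:2 → peak 9
Best is Task 4@3, peak 9.

9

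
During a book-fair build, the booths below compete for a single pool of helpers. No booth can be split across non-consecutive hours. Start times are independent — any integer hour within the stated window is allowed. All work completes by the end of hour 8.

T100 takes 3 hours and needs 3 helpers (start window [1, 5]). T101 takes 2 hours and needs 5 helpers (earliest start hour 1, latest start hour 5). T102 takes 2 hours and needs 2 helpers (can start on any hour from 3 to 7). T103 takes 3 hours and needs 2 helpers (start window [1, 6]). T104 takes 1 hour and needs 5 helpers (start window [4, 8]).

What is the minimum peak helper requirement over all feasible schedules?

5

Early-start (T100@1, T101@1, T102@3, T103@1, T104@4) gives peak 10: h1:10  h2:10  h3:7  h4:7  h5:0  h6:0  h7:0  h8:0.
Shift T101→4, T102→6, T104→8.
Schedule T100@1, T101@4, T102@6, T103@1, T104@8: h1:5  h2:5  h3:5  h4:5  h5:5  h6:2  h7:2  h8:5 — peak 5.
Total helper-hours = 34 over 8 hours ⇒ peak ≥ ⌈34/8⌉ = 5, so 5 is optimal.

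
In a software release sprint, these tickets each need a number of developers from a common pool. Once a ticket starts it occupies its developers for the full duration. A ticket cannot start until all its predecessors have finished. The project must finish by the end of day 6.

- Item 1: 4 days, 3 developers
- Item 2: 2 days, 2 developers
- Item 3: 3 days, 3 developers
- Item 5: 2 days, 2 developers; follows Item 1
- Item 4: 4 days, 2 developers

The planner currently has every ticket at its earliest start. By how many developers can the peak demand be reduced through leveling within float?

2

Early-start peak: d1:10  d2:10  d3:8  d4:5  d5:2  d6:2 ⇒ 10.
Leveled (Item 1@1, Item 2@1, Item 3@1, Item 5@5, Item 4@3): d1:8  d2:8  d3:8  d4:5  d5:4  d6:4 ⇒ 8.
Reduction 10 − 8 = 2.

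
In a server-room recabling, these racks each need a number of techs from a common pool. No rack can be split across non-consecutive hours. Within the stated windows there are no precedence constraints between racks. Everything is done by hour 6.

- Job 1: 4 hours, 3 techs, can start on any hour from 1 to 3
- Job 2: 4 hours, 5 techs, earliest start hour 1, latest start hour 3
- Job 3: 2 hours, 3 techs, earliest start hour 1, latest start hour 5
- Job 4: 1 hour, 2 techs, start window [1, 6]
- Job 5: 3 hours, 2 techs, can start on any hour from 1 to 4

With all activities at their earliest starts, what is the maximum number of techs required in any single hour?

Early-start schedule: Job 1@1, Job 2@1, Job 3@1, Job 4@1, Job 5@1.
Load per hour: hour 1: 15, hour 2: 13, hour 3: 10, hour 4: 8, hour 5: 0, hour 6: 0.
Peak is 15.

15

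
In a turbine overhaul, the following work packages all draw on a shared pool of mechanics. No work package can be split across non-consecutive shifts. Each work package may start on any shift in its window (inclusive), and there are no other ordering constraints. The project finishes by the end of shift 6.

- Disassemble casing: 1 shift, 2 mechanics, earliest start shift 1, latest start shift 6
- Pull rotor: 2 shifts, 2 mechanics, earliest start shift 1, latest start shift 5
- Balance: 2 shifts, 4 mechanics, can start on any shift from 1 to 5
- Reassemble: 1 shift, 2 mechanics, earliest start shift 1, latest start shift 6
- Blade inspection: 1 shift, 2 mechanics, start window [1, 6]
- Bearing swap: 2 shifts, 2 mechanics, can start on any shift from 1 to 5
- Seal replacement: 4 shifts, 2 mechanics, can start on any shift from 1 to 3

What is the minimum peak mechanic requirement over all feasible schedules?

Early-start (Disassemble casing@1, Pull rotor@1, Balance@1, Reassemble@1, Blade inspection@1, Bearing swap@1, Seal replacement@1) gives peak 16: s1:16  s2:10  s3:2  s4:2  s5:0  s6:0.
Shift Balance→2, Blade inspection→4, Bearing swap→4, Seal replacement→3.
Schedule Disassemble casing@1, Pull rotor@1, Balance@2, Reassemble@1, Blade inspection@4, Bearing swap@4, Seal replacement@3: s1:6  s2:6  s3:6  s4:6  s5:4  s6:2 — peak 6.

6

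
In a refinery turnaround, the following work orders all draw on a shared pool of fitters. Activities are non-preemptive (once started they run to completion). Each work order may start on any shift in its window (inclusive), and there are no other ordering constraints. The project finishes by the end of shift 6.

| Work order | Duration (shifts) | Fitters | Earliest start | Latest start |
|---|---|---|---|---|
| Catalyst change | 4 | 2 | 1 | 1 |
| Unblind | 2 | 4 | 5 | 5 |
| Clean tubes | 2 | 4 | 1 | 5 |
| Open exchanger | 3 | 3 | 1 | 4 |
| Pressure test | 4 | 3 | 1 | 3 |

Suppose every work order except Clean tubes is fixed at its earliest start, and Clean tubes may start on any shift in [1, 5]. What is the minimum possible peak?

8

Clean tubes@1: s1:12  s2:12  s3:8  s4:5  s5:4  s6:4 → peak 12
Clean tubes@2: s1:8  s2:12  s3:12  s4:5  s5:4  s6:4 → peak 12
Clean tubes@3: s1:8  s2:8  s3:12  s4:9  s5:4  s6:4 → peak 12
Clean tubes@4: s1:8  s2:8  s3:8  s4:9  s5:8  s6:4 → peak 9
Clean tubes@5: s1:8  s2:8  s3:8  s4:5  s5:8  s6:8 → peak 8
Best is Clean tubes@5, peak 8.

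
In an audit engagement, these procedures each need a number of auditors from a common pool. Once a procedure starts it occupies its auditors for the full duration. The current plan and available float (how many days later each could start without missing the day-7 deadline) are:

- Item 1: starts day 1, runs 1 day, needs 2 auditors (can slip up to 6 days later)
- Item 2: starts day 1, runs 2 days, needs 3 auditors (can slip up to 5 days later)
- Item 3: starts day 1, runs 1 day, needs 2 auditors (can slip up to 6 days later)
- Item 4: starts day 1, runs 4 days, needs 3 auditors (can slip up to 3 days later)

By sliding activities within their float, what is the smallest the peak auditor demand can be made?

4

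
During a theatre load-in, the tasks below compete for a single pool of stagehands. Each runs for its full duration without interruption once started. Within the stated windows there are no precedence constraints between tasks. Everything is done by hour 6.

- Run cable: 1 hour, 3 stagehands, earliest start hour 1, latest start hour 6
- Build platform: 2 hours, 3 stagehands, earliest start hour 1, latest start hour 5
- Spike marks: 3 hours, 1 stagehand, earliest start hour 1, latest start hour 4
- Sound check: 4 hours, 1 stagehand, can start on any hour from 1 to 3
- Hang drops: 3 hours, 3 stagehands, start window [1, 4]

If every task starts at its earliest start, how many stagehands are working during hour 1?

11

At early start, hour 1 has: Run cable, Build platform, Spike marks, Sound check, Hang drops.
Demand: 3 + 3 + 1 + 1 + 3 = 11.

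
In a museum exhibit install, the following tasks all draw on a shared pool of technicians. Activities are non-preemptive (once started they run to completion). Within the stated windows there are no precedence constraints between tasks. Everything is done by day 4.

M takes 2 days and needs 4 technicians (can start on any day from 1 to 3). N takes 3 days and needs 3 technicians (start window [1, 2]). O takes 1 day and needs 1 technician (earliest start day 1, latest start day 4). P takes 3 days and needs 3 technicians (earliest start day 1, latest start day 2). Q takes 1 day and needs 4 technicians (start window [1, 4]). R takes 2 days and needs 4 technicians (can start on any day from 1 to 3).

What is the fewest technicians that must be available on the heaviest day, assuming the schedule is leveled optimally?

10

Early-start (M@1, N@1, O@1, P@1, Q@1, R@1) gives peak 19: d1:19  d2:14  d3:6  d4:0.
Shift O→4, Q→4, R→3.
Schedule M@1, N@1, O@4, P@1, Q@4, R@3: d1:10  d2:10  d3:10  d4:9 — peak 10.
Total technician-days = 39 over 4 days ⇒ peak ≥ ⌈39/4⌉ = 10, so 10 is optimal.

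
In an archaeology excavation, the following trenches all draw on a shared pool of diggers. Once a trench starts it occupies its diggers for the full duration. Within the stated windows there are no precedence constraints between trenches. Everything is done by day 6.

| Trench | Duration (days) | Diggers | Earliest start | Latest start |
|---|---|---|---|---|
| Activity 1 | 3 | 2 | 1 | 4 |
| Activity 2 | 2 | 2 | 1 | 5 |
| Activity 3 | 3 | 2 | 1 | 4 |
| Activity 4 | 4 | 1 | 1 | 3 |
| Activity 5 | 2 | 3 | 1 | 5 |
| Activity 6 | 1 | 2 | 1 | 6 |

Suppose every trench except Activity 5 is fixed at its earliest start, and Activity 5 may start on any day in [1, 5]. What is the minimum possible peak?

9

Activity 5@1: d1:12  d2:10  d3:5  d4:1  d5:0  d6:0 → peak 12
Activity 5@2: d1:9  d2:10  d3:8  d4:1  d5:0  d6:0 → peak 10
Activity 5@3: d1:9  d2:7  d3:8  d4:4  d5:0  d6:0 → peak 9
Activity 5@4: d1:9  d2:7  d3:5  d4:4  d5:3  d6:0 → peak 9
Activity 5@5: d1:9  d2:7  d3:5  d4:1  d5:3  d6:3 → peak 9
Best is Activity 5@3, peak 9.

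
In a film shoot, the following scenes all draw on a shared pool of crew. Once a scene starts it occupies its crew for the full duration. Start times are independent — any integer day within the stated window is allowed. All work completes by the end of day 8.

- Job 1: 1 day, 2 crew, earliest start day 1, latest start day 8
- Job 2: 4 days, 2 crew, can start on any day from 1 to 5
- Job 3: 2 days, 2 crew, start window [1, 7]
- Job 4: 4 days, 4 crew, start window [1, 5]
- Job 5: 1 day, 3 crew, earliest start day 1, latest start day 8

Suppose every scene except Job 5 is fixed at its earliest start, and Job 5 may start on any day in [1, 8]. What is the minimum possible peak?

10

Job 5@1: d1:13  d2:8  d3:6  d4:6  d5:0  d6:0  d7:0  d8:0 → peak 13
Job 5@2: d1:10  d2:11  d3:6  d4:6  d5:0  d6:0  d7:0  d8:0 → peak 11
Job 5@3: d1:10  d2:8  d3:9  d4:6  d5:0  d6:0  d7:0  d8:0 → peak 10
Job 5@4: d1:10  d2:8  d3:6  d4:9  d5:0  d6:0  d7:0  d8:0 → peak 10
Job 5@5: d1:10  d2:8  d3:6  d4:6  d5:3  d6:0  d7:0  d8:0 → peak 10
Job 5@6: d1:10  d2:8  d3:6  d4:6  d5:0  d6:3  d7:0  d8:0 → peak 10
Job 5@7: d1:10  d2:8  d3:6  d4:6  d5:0  d6:0  d7:3  d8:0 → peak 10
Job 5@8: d1:10  d2:8  d3:6  d4:6  d5:0  d6:0  d7:0  d8:3 → peak 10
Best is Job 5@3, peak 10.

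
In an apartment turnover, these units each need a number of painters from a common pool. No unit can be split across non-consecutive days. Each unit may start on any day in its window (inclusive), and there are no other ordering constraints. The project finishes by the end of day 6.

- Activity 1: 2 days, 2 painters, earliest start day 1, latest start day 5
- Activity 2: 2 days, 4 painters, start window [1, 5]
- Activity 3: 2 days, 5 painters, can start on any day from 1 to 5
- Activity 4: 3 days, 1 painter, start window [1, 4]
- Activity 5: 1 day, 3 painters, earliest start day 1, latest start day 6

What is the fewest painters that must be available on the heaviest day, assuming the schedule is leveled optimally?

Early-start (Activity 1@1, Activity 2@1, Activity 3@1, Activity 4@1, Activity 5@1) gives peak 15: d1:15  d2:12  d3:1  d4:0  d5:0  d6:0.
Shift Activity 2→3, Activity 3→5, Activity 4→2.
Schedule Activity 1@1, Activity 2@3, Activity 3@5, Activity 4@2, Activity 5@1: d1:5  d2:3  d3:5  d4:5  d5:5  d6:5 — peak 5.
Total painter-days = 28 over 6 days ⇒ peak ≥ ⌈28/6⌉ = 5, so 5 is optimal.

5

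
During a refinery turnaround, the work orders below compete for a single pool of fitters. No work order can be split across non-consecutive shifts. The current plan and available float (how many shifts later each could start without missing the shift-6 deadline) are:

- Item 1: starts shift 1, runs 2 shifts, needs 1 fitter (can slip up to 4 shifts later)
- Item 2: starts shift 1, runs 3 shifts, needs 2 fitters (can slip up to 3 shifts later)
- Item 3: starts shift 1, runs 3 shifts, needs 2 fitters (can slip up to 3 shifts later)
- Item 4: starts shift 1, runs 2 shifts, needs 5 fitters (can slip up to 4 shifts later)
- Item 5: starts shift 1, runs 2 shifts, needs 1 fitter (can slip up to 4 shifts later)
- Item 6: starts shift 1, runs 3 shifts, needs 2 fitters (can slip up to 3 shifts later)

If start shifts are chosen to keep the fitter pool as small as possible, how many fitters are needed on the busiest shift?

Early-start (Item 1@1, Item 2@1, Item 3@1, Item 4@1, Item 5@1, Item 6@1) gives peak 13: s1:13  s2:13  s3:6  s4:0  s5:0  s6:0.
Shift Item 4→4, Item 6→3.
Schedule Item 1@1, Item 2@1, Item 3@1, Item 4@4, Item 5@1, Item 6@3: s1:6  s2:6  s3:6  s4:7  s5:7  s6:0 — peak 7.

7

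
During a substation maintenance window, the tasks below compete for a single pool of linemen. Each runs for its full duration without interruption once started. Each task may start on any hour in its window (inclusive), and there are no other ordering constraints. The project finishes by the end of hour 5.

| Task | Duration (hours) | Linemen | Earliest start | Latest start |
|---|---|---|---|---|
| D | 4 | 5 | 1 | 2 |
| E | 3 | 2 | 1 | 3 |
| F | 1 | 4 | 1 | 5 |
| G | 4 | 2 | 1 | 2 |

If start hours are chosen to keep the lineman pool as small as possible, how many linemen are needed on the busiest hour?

Early-start (D@1, E@1, F@1, G@1) gives peak 13: h1:13  h2:9  h3:9  h4:7  h5:0.
Shift F→5.
Schedule D@1, E@1, F@5, G@1: h1:9  h2:9  h3:9  h4:7  h5:4 — peak 9.

9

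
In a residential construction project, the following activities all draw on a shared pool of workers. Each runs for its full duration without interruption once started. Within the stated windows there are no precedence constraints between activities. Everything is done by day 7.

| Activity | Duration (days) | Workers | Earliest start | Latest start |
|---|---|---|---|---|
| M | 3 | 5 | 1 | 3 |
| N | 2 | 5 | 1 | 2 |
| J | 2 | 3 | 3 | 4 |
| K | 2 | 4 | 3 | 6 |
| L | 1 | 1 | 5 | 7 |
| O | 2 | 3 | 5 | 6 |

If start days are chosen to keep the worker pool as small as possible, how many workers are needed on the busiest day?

8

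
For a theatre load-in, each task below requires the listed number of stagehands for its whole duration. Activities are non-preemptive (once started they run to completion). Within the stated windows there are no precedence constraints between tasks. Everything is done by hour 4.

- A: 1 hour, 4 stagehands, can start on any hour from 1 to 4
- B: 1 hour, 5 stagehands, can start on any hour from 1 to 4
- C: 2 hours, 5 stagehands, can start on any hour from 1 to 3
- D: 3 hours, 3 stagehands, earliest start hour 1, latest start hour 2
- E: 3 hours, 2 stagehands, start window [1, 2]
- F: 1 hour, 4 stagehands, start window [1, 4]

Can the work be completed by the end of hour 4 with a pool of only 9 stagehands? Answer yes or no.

Total stagehand-hours = 38; over 4 hours the average is 38/4 > 9, so some hour must exceed 9.

no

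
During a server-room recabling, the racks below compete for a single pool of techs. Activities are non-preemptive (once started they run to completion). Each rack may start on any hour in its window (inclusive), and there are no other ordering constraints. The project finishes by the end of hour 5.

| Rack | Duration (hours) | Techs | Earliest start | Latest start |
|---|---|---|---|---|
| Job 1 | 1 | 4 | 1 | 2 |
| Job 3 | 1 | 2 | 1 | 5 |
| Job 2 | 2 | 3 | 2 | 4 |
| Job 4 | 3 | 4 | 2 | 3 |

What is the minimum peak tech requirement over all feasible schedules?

7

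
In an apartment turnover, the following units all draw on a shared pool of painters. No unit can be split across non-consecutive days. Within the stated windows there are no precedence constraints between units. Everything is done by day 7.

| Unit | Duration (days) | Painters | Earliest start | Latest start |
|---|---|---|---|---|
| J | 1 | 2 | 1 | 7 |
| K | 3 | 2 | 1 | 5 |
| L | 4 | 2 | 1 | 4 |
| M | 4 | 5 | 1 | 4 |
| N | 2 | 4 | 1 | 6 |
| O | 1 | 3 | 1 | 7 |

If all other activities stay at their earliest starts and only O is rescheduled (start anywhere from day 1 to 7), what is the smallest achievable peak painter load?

15

O@1: d1:18  d2:13  d3:9  d4:7  d5:0  d6:0  d7:0 → peak 18
O@2: d1:15  d2:16  d3:9  d4:7  d5:0  d6:0  d7:0 → peak 16
O@3: d1:15  d2:13  d3:12  d4:7  d5:0  d6:0  d7:0 → peak 15
O@4: d1:15  d2:13  d3:9  d4:10  d5:0  d6:0  d7:0 → peak 15
O@5: d1:15  d2:13  d3:9  d4:7  d5:3  d6:0  d7:0 → peak 15
O@6: d1:15  d2:13  d3:9  d4:7  d5:0  d6:3  d7:0 → peak 15
O@7: d1:15  d2:13  d3:9  d4:7  d5:0  d6:0  d7:3 → peak 15
Best is O@3, peak 15.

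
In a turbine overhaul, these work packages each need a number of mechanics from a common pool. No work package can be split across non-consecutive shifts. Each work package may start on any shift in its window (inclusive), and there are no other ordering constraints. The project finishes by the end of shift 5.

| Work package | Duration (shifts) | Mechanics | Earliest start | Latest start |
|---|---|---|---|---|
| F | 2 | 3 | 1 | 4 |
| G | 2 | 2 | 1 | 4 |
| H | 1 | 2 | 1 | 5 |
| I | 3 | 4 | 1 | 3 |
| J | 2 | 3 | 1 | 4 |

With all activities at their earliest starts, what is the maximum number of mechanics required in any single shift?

14

Early-start schedule: F@1, G@1, H@1, I@1, J@1.
Load per shift: shift 1: 14, shift 2: 12, shift 3: 4, shift 4: 0, shift 5: 0.
Peak is 14.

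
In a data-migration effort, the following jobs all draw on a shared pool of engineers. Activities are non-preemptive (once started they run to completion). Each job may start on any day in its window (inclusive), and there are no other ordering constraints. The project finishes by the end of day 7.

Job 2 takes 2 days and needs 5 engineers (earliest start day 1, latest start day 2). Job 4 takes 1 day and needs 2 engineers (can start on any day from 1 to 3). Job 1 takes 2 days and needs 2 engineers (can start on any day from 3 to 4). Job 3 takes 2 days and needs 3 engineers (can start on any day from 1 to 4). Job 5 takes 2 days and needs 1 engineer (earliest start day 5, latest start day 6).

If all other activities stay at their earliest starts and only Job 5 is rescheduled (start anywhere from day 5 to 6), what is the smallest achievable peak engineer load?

10

Job 5@5: d1:10  d2:8  d3:2  d4:2  d5:1  d6:1  d7:0 → peak 10
Job 5@6: d1:10  d2:8  d3:2  d4:2  d5:0  d6:1  d7:1 → peak 10
Best is Job 5@5, peak 10.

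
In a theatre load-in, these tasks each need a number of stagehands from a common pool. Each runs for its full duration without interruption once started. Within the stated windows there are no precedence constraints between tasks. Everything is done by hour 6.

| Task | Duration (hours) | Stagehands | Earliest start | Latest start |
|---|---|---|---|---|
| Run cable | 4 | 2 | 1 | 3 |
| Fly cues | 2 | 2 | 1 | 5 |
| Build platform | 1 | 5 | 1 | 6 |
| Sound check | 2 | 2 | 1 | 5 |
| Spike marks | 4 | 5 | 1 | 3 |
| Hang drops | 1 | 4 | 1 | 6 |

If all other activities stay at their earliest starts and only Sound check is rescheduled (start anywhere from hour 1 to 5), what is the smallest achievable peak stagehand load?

18

Sound check@1: h1:20  h2:11  h3:7  h4:7  h5:0  h6:0 → peak 20
Sound check@2: h1:18  h2:11  h3:9  h4:7  h5:0  h6:0 → peak 18
Sound check@3: h1:18  h2:9  h3:9  h4:9  h5:0  h6:0 → peak 18
Sound check@4: h1:18  h2:9  h3:7  h4:9  h5:2  h6:0 → peak 18
Sound check@5: h1:18  h2:9  h3:7  h4:7  h5:2  h6:2 → peak 18
Best is Sound check@2, peak 18.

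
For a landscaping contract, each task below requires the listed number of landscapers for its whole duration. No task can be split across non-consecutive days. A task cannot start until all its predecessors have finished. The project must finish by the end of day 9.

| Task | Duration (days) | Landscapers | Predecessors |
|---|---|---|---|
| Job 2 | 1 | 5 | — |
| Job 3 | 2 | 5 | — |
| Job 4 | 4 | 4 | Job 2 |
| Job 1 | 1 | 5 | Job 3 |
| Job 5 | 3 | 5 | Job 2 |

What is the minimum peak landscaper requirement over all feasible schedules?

Early-start (Job 2@1, Job 3@1, Job 4@2, Job 1@3, Job 5@2) gives peak 14: d1:10  d2:14  d3:14  d4:9  d5:4  d6:0  d7:0  d8:0  d9:0.
Shift Job 3→2, Job 1→4, Job 5→5.
Schedule Job 2@1, Job 3@2, Job 4@2, Job 1@4, Job 5@5: d1:5  d2:9  d3:9  d4:9  d5:9  d6:5  d7:5  d8:0  d9:0 — peak 9.

9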